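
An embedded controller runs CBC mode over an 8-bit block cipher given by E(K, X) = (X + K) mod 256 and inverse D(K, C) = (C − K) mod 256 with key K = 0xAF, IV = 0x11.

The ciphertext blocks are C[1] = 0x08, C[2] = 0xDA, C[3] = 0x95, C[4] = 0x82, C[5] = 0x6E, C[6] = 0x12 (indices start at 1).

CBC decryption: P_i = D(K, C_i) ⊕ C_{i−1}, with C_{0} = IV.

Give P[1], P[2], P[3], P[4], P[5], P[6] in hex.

P[1] = 0x48, P[2] = 0x23, P[3] = 0x3C, P[4] = 0x46, P[5] = 0x3D, P[6] = 0x0D

P[1]: D(K, 0x08) = 0x59; 0x59 ⊕ 0x11 = 0x48.
P[2]: D(K, 0xDA) = 0x2B; 0x2B ⊕ 0x08 = 0x23.
P[3]: D(K, 0x95) = 0xE6; 0xE6 ⊕ 0xDA = 0x3C.
P[4]: D(K, 0x82) = 0xD3; 0xD3 ⊕ 0x95 = 0x46.
P[5]: D(K, 0x6E) = 0xBF; 0xBF ⊕ 0x82 = 0x3D.
P[6]: D(K, 0x12) = 0x63; 0x63 ⊕ 0x6E = 0x0D.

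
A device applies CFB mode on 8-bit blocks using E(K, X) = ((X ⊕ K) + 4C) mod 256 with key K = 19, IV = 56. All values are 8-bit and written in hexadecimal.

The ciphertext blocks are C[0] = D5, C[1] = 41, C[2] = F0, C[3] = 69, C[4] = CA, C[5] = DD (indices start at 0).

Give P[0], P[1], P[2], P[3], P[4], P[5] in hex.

P[0] = 4E, P[1] = 59, P[2] = 54, P[3] = 5C, P[4] = 76, P[5] = C2

CFB decryption: P_i = C_i ⊕ E(K, C_{i−1}), with C_{−1} = IV.
P[0]: E(K, 56) = 9B; D5 ⊕ 9B = 4E.
P[1]: E(K, D5) = 18; 41 ⊕ 18 = 59.
P[2]: E(K, 41) = A4; F0 ⊕ A4 = 54.
P[3]: E(K, F0) = 35; 69 ⊕ 35 = 5C.
P[4]: E(K, 69) = BC; CA ⊕ BC = 76.
P[5]: E(K, CA) = 1F; DD ⊕ 1F = C2.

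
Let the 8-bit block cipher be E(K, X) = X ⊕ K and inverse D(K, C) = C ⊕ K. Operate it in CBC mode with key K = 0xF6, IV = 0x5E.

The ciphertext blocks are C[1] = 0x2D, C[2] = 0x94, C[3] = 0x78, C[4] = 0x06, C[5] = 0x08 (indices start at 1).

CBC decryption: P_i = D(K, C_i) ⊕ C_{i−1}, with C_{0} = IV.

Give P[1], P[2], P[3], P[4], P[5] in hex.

P[1] = 0x85, P[2] = 0x4F, P[3] = 0x1A, P[4] = 0x88, P[5] = 0xF8

P[1]: D(K, 0x2D) = 0xDB; 0xDB ⊕ 0x5E = 0x85.
P[2]: D(K, 0x94) = 0x62; 0x62 ⊕ 0x2D = 0x4F.
P[3]: D(K, 0x78) = 0x8E; 0x8E ⊕ 0x94 = 0x1A.
P[4]: D(K, 0x06) = 0xF0; 0xF0 ⊕ 0x78 = 0x88.
P[5]: D(K, 0x08) = 0xFE; 0xFE ⊕ 0x06 = 0xF8.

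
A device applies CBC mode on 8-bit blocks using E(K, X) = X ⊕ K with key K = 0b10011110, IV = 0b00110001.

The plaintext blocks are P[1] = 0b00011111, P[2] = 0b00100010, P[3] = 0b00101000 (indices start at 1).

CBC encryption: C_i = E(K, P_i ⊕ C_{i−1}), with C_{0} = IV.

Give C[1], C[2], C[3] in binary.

C[1]: P[1] ⊕ 0b00110001 = 0b00101110; E(K, 0b00101110) = 0b10110000.
C[2]: P[2] ⊕ 0b10110000 = 0b10010010; E(K, 0b10010010) = 0b00001100.
C[3]: P[3] ⊕ 0b00001100 = 0b00100100; E(K, 0b00100100) = 0b10111010.

C[1] = 0b10110000, C[2] = 0b00001100, C[3] = 0b10111010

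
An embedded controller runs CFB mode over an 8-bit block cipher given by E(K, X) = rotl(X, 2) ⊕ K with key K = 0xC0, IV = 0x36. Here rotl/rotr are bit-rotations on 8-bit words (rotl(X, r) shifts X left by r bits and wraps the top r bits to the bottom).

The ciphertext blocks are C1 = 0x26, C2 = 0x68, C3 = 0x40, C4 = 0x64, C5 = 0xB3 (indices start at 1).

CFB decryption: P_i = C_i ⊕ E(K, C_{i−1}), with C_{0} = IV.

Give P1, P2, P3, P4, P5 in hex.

P1 = 0x3E, P2 = 0x30, P3 = 0x21, P4 = 0xA5, P5 = 0xE2

P1: E(K, 0x36) = 0x18; 0x26 ⊕ 0x18 = 0x3E.
P2: E(K, 0x26) = 0x58; 0x68 ⊕ 0x58 = 0x30.
P3: E(K, 0x68) = 0x61; 0x40 ⊕ 0x61 = 0x21.
P4: E(K, 0x40) = 0xC1; 0x64 ⊕ 0xC1 = 0xA5.
P5: E(K, 0x64) = 0x51; 0xB3 ⊕ 0x51 = 0xE2.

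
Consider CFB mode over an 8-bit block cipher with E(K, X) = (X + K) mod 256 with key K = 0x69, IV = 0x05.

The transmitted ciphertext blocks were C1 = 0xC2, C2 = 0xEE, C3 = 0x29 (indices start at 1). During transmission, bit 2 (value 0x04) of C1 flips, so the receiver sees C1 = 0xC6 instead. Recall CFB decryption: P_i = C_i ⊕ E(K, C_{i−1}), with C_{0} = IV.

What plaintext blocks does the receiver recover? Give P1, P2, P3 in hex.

P1 = 0xA8, P2 = 0xC1, P3 = 0x7E

Only C1 changed, to 0xC6. In CFB, a change in C_i flips the same bit in P_i and garbles P_{i+1}. Decrypting the received ciphertext:
P1: E(K, 0x05) = 0x6E; 0xC6 ⊕ 0x6E = 0xA8.
P2: E(K, 0xC6) = 0x2F; 0xEE ⊕ 0x2F = 0xC1.
P3: E(K, 0xEE) = 0x57; 0x29 ⊕ 0x57 = 0x7E.
Blocks that differ from the original plaintext: P1, P2.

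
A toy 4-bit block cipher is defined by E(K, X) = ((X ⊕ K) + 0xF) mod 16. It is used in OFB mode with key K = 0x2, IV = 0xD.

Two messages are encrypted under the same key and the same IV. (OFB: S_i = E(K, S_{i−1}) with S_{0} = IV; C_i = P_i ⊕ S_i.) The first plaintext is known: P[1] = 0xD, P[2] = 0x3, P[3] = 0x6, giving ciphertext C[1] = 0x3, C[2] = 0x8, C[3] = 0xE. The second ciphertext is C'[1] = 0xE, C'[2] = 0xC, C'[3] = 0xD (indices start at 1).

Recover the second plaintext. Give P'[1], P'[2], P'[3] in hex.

P'[1] = 0x0, P'[2] = 0x7, P'[3] = 0x5

In OFB with a reused IV, both messages share the same keystream S_i, so C_i ⊕ C'_i = P_i ⊕ P'_i and thus P'_i = P_i ⊕ C_i ⊕ C'_i.
P'[1]: 0xD ⊕ 0x3 ⊕ 0xE = 0x0.
P'[2]: 0x3 ⊕ 0x8 ⊕ 0xC = 0x7.
P'[3]: 0x6 ⊕ 0xE ⊕ 0xD = 0x5.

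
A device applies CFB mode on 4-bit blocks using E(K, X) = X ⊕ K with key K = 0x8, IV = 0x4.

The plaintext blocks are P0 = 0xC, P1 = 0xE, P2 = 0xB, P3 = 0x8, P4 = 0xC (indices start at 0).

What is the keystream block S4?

0xD

CFB encryption: C_i = P_i ⊕ E(K, C_{i−1}), with C_{−1} = IV.
C0: E(K, 0x4) = 0xC; 0xC ⊕ 0xC = 0x0.
C1: E(K, 0x0) = 0x8; 0xE ⊕ 0x8 = 0x6.
C2: E(K, 0x6) = 0xE; 0xB ⊕ 0xE = 0x5.
C3: E(K, 0x5) = 0xD; 0x8 ⊕ 0xD = 0x5.
C4: E(K, 0x5) = 0xD; 0xC ⊕ 0xD = 0x1.
So S4 = 0xD.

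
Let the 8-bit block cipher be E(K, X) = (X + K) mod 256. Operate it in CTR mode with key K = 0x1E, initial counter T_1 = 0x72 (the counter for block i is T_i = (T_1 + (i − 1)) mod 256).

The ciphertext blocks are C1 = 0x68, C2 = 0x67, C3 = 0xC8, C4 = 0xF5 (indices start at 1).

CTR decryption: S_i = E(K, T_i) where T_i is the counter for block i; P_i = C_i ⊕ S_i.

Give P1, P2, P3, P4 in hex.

P1 = 0xF8, P2 = 0xF6, P3 = 0x5A, P4 = 0x66

P1: T = 0x72, S = E(K, T) = 0x90; 0x68 ⊕ 0x90 = 0xF8.
P2: T = 0x73, S = E(K, T) = 0x91; 0x67 ⊕ 0x91 = 0xF6.
P3: T = 0x74, S = E(K, T) = 0x92; 0xC8 ⊕ 0x92 = 0x5A.
P4: T = 0x75, S = E(K, T) = 0x93; 0xF5 ⊕ 0x93 = 0x66.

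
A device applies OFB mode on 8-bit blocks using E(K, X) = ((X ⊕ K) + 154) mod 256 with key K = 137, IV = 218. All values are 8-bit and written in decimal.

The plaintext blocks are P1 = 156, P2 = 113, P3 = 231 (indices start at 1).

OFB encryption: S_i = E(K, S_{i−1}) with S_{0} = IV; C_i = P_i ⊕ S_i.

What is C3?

C3 = 246

C1: S = E(K, 218) = 237; 156 ⊕ 237 = 113.
C2: S = E(K, 237) = 254; 113 ⊕ 254 = 143.
C3: S = E(K, 254) = 17; 231 ⊕ 17 = 246.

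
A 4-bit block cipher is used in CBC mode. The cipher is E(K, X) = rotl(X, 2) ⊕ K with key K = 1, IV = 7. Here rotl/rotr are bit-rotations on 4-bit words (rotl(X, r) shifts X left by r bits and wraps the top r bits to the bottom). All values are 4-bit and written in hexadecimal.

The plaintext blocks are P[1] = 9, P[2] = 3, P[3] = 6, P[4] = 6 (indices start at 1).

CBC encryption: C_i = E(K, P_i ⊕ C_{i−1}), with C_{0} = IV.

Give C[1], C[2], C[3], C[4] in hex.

C[1] = A, C[2] = 7, C[3] = 5, C[4] = D

C[1]: P[1] ⊕ 7 = E; E(K, E) = A.
C[2]: P[2] ⊕ A = 9; E(K, 9) = 7.
C[3]: P[3] ⊕ 7 = 1; E(K, 1) = 5.
C[4]: P[4] ⊕ 5 = 3; E(K, 3) = D.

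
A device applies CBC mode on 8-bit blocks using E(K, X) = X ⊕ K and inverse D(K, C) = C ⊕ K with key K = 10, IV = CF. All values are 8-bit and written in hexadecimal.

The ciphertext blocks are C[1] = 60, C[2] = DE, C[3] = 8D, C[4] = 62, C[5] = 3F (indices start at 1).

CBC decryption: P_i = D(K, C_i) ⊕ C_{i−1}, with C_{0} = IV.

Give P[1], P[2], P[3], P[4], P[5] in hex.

P[1] = BF, P[2] = AE, P[3] = 43, P[4] = FF, P[5] = 4D

P[1]: D(K, 60) = 70; 70 ⊕ CF = BF.
P[2]: D(K, DE) = CE; CE ⊕ 60 = AE.
P[3]: D(K, 8D) = 9D; 9D ⊕ DE = 43.
P[4]: D(K, 62) = 72; 72 ⊕ 8D = FF.
P[5]: D(K, 3F) = 2F; 2F ⊕ 62 = 4D.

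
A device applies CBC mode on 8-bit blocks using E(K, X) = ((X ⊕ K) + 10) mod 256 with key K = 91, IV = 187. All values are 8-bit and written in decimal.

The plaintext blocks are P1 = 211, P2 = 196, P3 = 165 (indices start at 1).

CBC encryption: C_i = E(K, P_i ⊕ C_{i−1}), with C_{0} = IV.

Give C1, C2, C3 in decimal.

C1 = 61, C2 = 172, C3 = 92

C1: P1 ⊕ 187 = 104; E(K, 104) = 61.
C2: P2 ⊕ 61 = 249; E(K, 249) = 172.
C3: P3 ⊕ 172 = 9; E(K, 9) = 92.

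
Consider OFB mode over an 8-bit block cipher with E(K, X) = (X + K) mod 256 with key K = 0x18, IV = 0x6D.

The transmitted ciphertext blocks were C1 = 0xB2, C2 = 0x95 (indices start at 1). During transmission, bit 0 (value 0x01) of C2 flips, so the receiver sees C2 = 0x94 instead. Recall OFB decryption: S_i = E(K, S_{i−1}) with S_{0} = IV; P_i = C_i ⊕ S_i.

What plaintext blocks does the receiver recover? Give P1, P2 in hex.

P1 = 0x37, P2 = 0x09

Only C2 changed, to 0x94. In OFB, a change in C_i flips the same bit in P_i only; the keystream is unaffected. Decrypting the received ciphertext:
P1: S = E(K, 0x6D) = 0x85; 0xB2 ⊕ 0x85 = 0x37.
P2: S = E(K, 0x85) = 0x9D; 0x94 ⊕ 0x9D = 0x09.
Blocks that differ from the original plaintext: P2.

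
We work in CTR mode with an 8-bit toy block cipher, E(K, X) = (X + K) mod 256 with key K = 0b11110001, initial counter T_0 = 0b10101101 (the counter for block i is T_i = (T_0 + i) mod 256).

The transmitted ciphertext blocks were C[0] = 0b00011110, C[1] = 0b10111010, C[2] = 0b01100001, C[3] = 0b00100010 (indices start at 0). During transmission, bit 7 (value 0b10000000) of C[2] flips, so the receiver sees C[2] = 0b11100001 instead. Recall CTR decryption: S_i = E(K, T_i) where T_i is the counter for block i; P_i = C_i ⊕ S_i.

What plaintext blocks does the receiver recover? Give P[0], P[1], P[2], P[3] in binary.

P[0] = 0b10000000, P[1] = 0b00100101, P[2] = 0b01000001, P[3] = 0b10000011

Only C[2] changed, to 0b11100001. In CTR, a change in C_i flips the same bit in P_i only; the keystream is unaffected. Decrypting the received ciphertext:
P[0]: T = 0b10101101, S = E(K, T) = 0b10011110; 0b00011110 ⊕ 0b10011110 = 0b10000000.
P[1]: T = 0b10101110, S = E(K, T) = 0b10011111; 0b10111010 ⊕ 0b10011111 = 0b00100101.
P[2]: T = 0b10101111, S = E(K, T) = 0b10100000; 0b11100001 ⊕ 0b10100000 = 0b01000001.
P[3]: T = 0b10110000, S = E(K, T) = 0b10100001; 0b00100010 ⊕ 0b10100001 = 0b10000011.
Blocks that differ from the original plaintext: P[2].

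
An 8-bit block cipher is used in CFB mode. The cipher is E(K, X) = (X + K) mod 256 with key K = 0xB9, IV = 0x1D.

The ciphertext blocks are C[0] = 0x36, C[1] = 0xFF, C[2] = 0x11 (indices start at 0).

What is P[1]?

P[1] = 0x10

CFB decryption: P_i = C_i ⊕ E(K, C_{i−1}), with C_{−1} = IV.
P[1]: E(K, 0x36) = 0xEF; 0xFF ⊕ 0xEF = 0x10.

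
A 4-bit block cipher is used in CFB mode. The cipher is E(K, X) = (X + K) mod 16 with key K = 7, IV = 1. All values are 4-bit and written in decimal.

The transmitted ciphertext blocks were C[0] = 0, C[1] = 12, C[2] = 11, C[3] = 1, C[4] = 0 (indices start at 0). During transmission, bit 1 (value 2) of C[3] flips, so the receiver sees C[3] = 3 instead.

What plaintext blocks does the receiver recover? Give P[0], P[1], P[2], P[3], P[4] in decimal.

P[0] = 8, P[1] = 11, P[2] = 8, P[3] = 1, P[4] = 10

CFB decryption: P_i = C_i ⊕ E(K, C_{i−1}), with C_{−1} = IV.
Only C[3] changed, to 3. In CFB, a change in C_i flips the same bit in P_i and garbles P_{i+1}. Decrypting the received ciphertext:
P[0]: E(K, 1) = 8; 0 ⊕ 8 = 8.
P[1]: E(K, 0) = 7; 12 ⊕ 7 = 11.
P[2]: E(K, 12) = 3; 11 ⊕ 3 = 8.
P[3]: E(K, 11) = 2; 3 ⊕ 2 = 1.
P[4]: E(K, 3) = 10; 0 ⊕ 10 = 10.
Blocks that differ from the original plaintext: P[3], P[4].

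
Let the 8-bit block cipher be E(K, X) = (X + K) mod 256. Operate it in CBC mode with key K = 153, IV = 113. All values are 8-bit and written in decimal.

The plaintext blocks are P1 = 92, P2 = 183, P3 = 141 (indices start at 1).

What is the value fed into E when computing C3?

135

CBC encryption: C_i = E(K, P_i ⊕ C_{i−1}), with C_{0} = IV.
C1: P1 ⊕ 113 = 45; E(K, 45) = 198.
C2: P2 ⊕ 198 = 113; E(K, 113) = 10.
C3: P3 ⊕ 10 = 135; E(K, 135) = 32.
So the input to E for block 3 is 135.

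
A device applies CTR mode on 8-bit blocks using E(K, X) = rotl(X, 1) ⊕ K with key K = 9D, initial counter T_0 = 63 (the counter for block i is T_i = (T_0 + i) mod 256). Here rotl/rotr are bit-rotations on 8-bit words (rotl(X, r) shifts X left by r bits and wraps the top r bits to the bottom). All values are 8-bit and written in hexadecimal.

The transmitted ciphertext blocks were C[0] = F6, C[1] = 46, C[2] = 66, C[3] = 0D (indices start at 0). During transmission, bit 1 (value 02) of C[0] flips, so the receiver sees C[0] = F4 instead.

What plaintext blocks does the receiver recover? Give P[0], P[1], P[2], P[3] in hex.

CTR decryption: S_i = E(K, T_i) where T_i is the counter for block i; P_i = C_i ⊕ S_i.
Only C[0] changed, to F4. In CTR, a change in C_i flips the same bit in P_i only; the keystream is unaffected. Decrypting the received ciphertext:
P[0]: T = 63, S = E(K, T) = 5B; F4 ⊕ 5B = AF.
P[1]: T = 64, S = E(K, T) = 55; 46 ⊕ 55 = 13.
P[2]: T = 65, S = E(K, T) = 57; 66 ⊕ 57 = 31.
P[3]: T = 66, S = E(K, T) = 51; 0D ⊕ 51 = 5C.
Blocks that differ from the original plaintext: P[0].

P[0] = AF, P[1] = 13, P[2] = 31, P[3] = 5C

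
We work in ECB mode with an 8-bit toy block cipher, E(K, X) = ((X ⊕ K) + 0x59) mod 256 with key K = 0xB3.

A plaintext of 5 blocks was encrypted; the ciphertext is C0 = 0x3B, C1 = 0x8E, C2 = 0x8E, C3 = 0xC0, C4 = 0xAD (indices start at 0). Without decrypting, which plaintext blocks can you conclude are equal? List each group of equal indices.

ECB encrypts each block independently with the same key, so equal ciphertext blocks imply equal plaintext blocks.
C1 = C2 = 0x8E, so P1 = P2.

P1 = P2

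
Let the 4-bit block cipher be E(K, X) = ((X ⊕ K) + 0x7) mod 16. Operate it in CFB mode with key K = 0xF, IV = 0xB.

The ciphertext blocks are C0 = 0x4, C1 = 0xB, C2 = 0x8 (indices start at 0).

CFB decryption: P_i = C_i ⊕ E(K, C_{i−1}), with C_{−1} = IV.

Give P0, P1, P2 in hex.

P0 = 0xF, P1 = 0x9, P2 = 0x3

P0: E(K, 0xB) = 0xB; 0x4 ⊕ 0xB = 0xF.
P1: E(K, 0x4) = 0x2; 0xB ⊕ 0x2 = 0x9.
P2: E(K, 0xB) = 0xB; 0x8 ⊕ 0xB = 0x3.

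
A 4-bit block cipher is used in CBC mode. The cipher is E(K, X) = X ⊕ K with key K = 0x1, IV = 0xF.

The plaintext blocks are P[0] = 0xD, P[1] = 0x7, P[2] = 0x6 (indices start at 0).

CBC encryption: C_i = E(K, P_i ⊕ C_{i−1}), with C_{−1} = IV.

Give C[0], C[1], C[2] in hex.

C[0]: P[0] ⊕ 0xF = 0x2; E(K, 0x2) = 0x3.
C[1]: P[1] ⊕ 0x3 = 0x4; E(K, 0x4) = 0x5.
C[2]: P[2] ⊕ 0x5 = 0x3; E(K, 0x3) = 0x2.

C[0] = 0x3, C[1] = 0x5, C[2] = 0x2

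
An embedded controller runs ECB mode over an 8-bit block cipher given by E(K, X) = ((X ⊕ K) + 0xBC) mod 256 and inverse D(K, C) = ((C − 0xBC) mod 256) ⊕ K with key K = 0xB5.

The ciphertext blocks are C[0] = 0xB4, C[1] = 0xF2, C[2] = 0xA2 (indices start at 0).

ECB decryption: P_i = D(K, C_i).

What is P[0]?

P[0] = 0x4D

P[0]: D(K, 0xB4) = 0x4D.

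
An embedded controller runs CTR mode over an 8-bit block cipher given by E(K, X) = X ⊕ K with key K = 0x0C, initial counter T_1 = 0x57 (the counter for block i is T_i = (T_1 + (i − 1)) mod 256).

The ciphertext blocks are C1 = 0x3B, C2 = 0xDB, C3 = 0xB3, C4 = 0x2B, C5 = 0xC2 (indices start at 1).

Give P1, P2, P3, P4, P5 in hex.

P1 = 0x60, P2 = 0x8F, P3 = 0xE6, P4 = 0x7D, P5 = 0x95

CTR decryption: S_i = E(K, T_i) where T_i is the counter for block i; P_i = C_i ⊕ S_i.
P1: T = 0x57, S = E(K, T) = 0x5B; 0x3B ⊕ 0x5B = 0x60.
P2: T = 0x58, S = E(K, T) = 0x54; 0xDB ⊕ 0x54 = 0x8F.
P3: T = 0x59, S = E(K, T) = 0x55; 0xB3 ⊕ 0x55 = 0xE6.
P4: T = 0x5A, S = E(K, T) = 0x56; 0x2B ⊕ 0x56 = 0x7D.
P5: T = 0x5B, S = E(K, T) = 0x57; 0xC2 ⊕ 0x57 = 0x95.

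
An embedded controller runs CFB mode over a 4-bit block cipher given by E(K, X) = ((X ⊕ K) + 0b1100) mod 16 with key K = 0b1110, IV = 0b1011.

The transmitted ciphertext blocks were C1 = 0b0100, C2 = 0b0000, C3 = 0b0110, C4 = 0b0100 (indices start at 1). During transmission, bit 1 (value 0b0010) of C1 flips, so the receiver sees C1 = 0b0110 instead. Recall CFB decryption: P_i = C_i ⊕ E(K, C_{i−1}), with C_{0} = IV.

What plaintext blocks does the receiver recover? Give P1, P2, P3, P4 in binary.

P1 = 0b0111, P2 = 0b0100, P3 = 0b1100, P4 = 0b0000

Only C1 changed, to 0b0110. In CFB, a change in C_i flips the same bit in P_i and garbles P_{i+1}. Decrypting the received ciphertext:
P1: E(K, 0b1011) = 0b0001; 0b0110 ⊕ 0b0001 = 0b0111.
P2: E(K, 0b0110) = 0b0100; 0b0000 ⊕ 0b0100 = 0b0100.
P3: E(K, 0b0000) = 0b1010; 0b0110 ⊕ 0b1010 = 0b1100.
P4: E(K, 0b0110) = 0b0100; 0b0100 ⊕ 0b0100 = 0b0000.
Blocks that differ from the original plaintext: P1, P2.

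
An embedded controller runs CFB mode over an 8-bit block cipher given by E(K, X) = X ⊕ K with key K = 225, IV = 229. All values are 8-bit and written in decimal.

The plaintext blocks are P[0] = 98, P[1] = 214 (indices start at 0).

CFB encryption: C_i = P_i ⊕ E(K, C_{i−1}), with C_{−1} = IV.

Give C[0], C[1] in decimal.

C[0]: E(K, 229) = 4; 98 ⊕ 4 = 102.
C[1]: E(K, 102) = 135; 214 ⊕ 135 = 81.

C[0] = 102, C[1] = 81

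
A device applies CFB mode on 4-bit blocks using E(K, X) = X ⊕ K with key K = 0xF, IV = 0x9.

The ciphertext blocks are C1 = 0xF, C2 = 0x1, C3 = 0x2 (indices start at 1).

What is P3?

P3 = 0xC

CFB decryption: P_i = C_i ⊕ E(K, C_{i−1}), with C_{0} = IV.
P3: E(K, 0x1) = 0xE; 0x2 ⊕ 0xE = 0xC.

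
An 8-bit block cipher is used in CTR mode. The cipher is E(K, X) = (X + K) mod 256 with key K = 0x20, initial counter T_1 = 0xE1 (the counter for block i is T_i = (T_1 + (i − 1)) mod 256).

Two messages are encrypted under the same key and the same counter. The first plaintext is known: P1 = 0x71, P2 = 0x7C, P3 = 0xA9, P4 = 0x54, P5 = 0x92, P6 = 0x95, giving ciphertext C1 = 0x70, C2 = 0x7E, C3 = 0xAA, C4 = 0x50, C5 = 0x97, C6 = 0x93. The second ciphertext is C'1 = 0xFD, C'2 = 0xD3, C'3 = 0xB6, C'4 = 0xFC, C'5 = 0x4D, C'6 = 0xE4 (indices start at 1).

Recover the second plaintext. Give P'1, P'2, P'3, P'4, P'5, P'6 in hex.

In CTR with a reused counter, both messages share the same keystream S_i, so C_i ⊕ C'_i = P_i ⊕ P'_i and thus P'_i = P_i ⊕ C_i ⊕ C'_i.
P'1: 0x71 ⊕ 0x70 ⊕ 0xFD = 0xFC.
P'2: 0x7C ⊕ 0x7E ⊕ 0xD3 = 0xD1.
P'3: 0xA9 ⊕ 0xAA ⊕ 0xB6 = 0xB5.
P'4: 0x54 ⊕ 0x50 ⊕ 0xFC = 0xF8.
P'5: 0x92 ⊕ 0x97 ⊕ 0x4D = 0x48.
P'6: 0x95 ⊕ 0x93 ⊕ 0xE4 = 0xE2.

P'1 = 0xFC, P'2 = 0xD1, P'3 = 0xB5, P'4 = 0xF8, P'5 = 0x48, P'6 = 0xE2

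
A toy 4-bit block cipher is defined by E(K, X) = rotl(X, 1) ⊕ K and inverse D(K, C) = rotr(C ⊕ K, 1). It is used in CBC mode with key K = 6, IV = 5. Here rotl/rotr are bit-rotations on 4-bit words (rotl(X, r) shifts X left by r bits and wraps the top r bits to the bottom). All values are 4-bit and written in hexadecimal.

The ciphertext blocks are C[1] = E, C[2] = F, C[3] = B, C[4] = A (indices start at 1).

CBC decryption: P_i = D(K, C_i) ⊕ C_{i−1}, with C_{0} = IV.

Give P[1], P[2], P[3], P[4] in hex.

P[1] = 1, P[2] = 2, P[3] = 1, P[4] = D

P[1]: D(K, E) = 4; 4 ⊕ 5 = 1.
P[2]: D(K, F) = C; C ⊕ E = 2.
P[3]: D(K, B) = E; E ⊕ F = 1.
P[4]: D(K, A) = 6; 6 ⊕ B = D.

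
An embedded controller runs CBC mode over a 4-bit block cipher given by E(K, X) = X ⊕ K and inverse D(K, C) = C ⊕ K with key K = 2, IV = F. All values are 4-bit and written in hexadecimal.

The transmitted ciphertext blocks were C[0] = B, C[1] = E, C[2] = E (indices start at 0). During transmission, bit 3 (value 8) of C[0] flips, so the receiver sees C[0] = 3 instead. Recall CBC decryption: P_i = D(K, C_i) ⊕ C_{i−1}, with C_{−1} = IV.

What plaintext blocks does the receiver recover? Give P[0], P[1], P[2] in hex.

Only C[0] changed, to 3. In CBC, a change in C_i garbles P_i and flips the same bit in P_{i+1}. Decrypting the received ciphertext:
P[0]: D(K, 3) = 1; 1 ⊕ F = E.
P[1]: D(K, E) = C; C ⊕ 3 = F.
P[2]: D(K, E) = C; C ⊕ E = 2.
Blocks that differ from the original plaintext: P[0], P[1].

P[0] = E, P[1] = F, P[2] = 2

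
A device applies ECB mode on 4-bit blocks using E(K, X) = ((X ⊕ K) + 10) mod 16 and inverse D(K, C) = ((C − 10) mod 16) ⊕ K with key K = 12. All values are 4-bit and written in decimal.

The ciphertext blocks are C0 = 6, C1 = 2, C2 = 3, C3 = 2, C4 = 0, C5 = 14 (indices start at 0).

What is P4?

ECB decryption: P_i = D(K, C_i).
P4: D(K, 0) = 10.

P4 = 10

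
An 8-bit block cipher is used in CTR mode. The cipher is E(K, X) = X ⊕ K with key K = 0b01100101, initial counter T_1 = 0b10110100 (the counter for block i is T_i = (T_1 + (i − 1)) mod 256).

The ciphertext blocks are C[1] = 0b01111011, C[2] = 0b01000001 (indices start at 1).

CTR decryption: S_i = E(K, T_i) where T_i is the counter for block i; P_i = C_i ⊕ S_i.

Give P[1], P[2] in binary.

P[1]: T = 0b10110100, S = E(K, T) = 0b11010001; 0b01111011 ⊕ 0b11010001 = 0b10101010.
P[2]: T = 0b10110101, S = E(K, T) = 0b11010000; 0b01000001 ⊕ 0b11010000 = 0b10010001.

P[1] = 0b10101010, P[2] = 0b10010001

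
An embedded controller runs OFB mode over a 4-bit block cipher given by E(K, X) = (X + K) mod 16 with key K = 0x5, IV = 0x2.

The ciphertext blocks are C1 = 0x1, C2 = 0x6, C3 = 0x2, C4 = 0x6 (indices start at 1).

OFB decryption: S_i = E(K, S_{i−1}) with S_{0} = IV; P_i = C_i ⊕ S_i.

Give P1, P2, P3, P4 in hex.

P1: S = E(K, 0x2) = 0x7; 0x1 ⊕ 0x7 = 0x6.
P2: S = E(K, 0x7) = 0xC; 0x6 ⊕ 0xC = 0xA.
P3: S = E(K, 0xC) = 0x1; 0x2 ⊕ 0x1 = 0x3.
P4: S = E(K, 0x1) = 0x6; 0x6 ⊕ 0x6 = 0x0.

P1 = 0x6, P2 = 0xA, P3 = 0x3, P4 = 0x0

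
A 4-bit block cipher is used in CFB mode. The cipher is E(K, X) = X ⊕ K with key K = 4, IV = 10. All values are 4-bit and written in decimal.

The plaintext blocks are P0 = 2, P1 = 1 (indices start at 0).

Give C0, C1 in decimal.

CFB encryption: C_i = P_i ⊕ E(K, C_{i−1}), with C_{−1} = IV.
C0: E(K, 10) = 14; 2 ⊕ 14 = 12.
C1: E(K, 12) = 8; 1 ⊕ 8 = 9.

C0 = 12, C1 = 9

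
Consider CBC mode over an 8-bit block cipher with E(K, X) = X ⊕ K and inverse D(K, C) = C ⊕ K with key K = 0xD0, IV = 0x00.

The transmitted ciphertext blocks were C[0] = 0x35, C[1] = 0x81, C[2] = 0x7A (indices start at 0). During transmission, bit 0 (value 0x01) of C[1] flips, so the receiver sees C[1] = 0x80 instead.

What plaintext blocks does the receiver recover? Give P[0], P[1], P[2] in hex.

P[0] = 0xE5, P[1] = 0x65, P[2] = 0x2A

CBC decryption: P_i = D(K, C_i) ⊕ C_{i−1}, with C_{−1} = IV.
Only C[1] changed, to 0x80. In CBC, a change in C_i garbles P_i and flips the same bit in P_{i+1}. Decrypting the received ciphertext:
P[0]: D(K, 0x35) = 0xE5; 0xE5 ⊕ 0x00 = 0xE5.
P[1]: D(K, 0x80) = 0x50; 0x50 ⊕ 0x35 = 0x65.
P[2]: D(K, 0x7A) = 0xAA; 0xAA ⊕ 0x80 = 0x2A.
Blocks that differ from the original plaintext: P[1], P[2].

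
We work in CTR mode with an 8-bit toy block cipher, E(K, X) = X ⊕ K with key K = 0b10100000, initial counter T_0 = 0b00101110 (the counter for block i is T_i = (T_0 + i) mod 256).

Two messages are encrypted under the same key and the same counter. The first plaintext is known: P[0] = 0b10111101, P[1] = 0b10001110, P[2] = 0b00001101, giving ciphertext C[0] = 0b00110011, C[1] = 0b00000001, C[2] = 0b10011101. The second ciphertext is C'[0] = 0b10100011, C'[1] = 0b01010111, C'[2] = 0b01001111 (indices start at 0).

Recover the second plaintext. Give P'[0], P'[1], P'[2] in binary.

P'[0] = 0b00101101, P'[1] = 0b11011000, P'[2] = 0b11011111

In CTR with a reused counter, both messages share the same keystream S_i, so C_i ⊕ C'_i = P_i ⊕ P'_i and thus P'_i = P_i ⊕ C_i ⊕ C'_i.
P'[0]: 0b10111101 ⊕ 0b00110011 ⊕ 0b10100011 = 0b00101101.
P'[1]: 0b10001110 ⊕ 0b00000001 ⊕ 0b01010111 = 0b11011000.
P'[2]: 0b00001101 ⊕ 0b10011101 ⊕ 0b01001111 = 0b11011111.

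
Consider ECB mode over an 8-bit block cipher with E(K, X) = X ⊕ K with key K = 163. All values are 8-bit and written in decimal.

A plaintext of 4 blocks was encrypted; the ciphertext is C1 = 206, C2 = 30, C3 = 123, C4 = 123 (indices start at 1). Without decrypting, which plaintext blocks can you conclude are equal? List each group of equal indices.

ECB encrypts each block independently with the same key, so equal ciphertext blocks imply equal plaintext blocks.
C3 = C4 = 123, so P3 = P4.

P3 = P4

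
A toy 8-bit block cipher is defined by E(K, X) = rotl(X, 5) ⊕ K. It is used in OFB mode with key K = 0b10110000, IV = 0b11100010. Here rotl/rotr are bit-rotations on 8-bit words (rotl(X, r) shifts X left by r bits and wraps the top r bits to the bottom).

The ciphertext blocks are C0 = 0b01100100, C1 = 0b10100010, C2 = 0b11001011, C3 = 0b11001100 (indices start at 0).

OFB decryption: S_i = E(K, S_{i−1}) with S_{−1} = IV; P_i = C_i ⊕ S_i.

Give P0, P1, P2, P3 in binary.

P0: S = E(K, 0b11100010) = 0b11101100; 0b01100100 ⊕ 0b11101100 = 0b10001000.
P1: S = E(K, 0b11101100) = 0b00101101; 0b10100010 ⊕ 0b00101101 = 0b10001111.
P2: S = E(K, 0b00101101) = 0b00010101; 0b11001011 ⊕ 0b00010101 = 0b11011110.
P3: S = E(K, 0b00010101) = 0b00010010; 0b11001100 ⊕ 0b00010010 = 0b11011110.

P0 = 0b10001000, P1 = 0b10001111, P2 = 0b11011110, P3 = 0b11011110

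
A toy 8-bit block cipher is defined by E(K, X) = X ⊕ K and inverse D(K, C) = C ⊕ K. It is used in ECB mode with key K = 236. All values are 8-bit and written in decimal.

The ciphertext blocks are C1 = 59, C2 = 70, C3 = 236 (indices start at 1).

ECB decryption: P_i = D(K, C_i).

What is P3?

P3 = 0

P3: D(K, 236) = 0.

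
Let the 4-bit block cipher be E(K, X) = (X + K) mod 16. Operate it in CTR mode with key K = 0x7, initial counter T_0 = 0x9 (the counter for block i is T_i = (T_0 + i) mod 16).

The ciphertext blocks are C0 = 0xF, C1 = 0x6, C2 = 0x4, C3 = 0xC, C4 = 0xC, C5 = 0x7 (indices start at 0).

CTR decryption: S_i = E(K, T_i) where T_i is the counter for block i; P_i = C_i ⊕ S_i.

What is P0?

P0: T = 0x9, S = E(K, T) = 0x0; 0xF ⊕ 0x0 = 0xF.

P0 = 0xF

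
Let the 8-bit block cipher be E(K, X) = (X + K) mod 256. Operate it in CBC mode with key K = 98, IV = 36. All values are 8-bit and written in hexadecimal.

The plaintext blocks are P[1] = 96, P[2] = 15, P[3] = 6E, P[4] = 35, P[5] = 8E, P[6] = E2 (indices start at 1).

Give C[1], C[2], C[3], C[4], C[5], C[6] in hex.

C[1] = 38, C[2] = C5, C[3] = 43, C[4] = 0E, C[5] = 18, C[6] = 92

CBC encryption: C_i = E(K, P_i ⊕ C_{i−1}), with C_{0} = IV.
C[1]: P[1] ⊕ 36 = A0; E(K, A0) = 38.
C[2]: P[2] ⊕ 38 = 2D; E(K, 2D) = C5.
C[3]: P[3] ⊕ C5 = AB; E(K, AB) = 43.
C[4]: P[4] ⊕ 43 = 76; E(K, 76) = 0E.
C[5]: P[5] ⊕ 0E = 80; E(K, 80) = 18.
C[6]: P[6] ⊕ 18 = FA; E(K, FA) = 92.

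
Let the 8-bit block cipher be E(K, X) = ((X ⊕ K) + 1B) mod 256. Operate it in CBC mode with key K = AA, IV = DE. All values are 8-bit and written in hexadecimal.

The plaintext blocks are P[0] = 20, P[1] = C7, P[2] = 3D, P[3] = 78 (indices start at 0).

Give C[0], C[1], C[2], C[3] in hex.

C[0] = 6F, C[1] = 1D, C[2] = A5, C[3] = 92

CBC encryption: C_i = E(K, P_i ⊕ C_{i−1}), with C_{−1} = IV.
C[0]: P[0] ⊕ DE = FE; E(K, FE) = 6F.
C[1]: P[1] ⊕ 6F = A8; E(K, A8) = 1D.
C[2]: P[2] ⊕ 1D = 20; E(K, 20) = A5.
C[3]: P[3] ⊕ A5 = DD; E(K, DD) = 92.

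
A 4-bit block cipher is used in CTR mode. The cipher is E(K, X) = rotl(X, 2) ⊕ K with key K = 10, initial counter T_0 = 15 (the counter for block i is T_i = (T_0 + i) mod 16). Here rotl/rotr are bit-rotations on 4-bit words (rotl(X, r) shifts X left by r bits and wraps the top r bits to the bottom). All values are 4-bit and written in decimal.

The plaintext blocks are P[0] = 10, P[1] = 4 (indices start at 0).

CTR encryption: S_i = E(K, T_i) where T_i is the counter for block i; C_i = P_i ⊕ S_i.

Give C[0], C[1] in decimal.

C[0] = 15, C[1] = 14

C[0]: T = 15, S = E(K, T) = 5; 10 ⊕ 5 = 15.
C[1]: T = 0, S = E(K, T) = 10; 4 ⊕ 10 = 14.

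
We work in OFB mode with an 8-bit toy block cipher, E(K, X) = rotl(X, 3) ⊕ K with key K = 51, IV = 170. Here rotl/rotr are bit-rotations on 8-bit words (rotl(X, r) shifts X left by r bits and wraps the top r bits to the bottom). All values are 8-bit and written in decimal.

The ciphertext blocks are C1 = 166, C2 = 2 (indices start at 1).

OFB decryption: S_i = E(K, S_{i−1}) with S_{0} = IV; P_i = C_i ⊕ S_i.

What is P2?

P2 = 2

P1: S = E(K, 170) = 102; 166 ⊕ 102 = 192.
P2: S = E(K, 102) = 0; 2 ⊕ 0 = 2.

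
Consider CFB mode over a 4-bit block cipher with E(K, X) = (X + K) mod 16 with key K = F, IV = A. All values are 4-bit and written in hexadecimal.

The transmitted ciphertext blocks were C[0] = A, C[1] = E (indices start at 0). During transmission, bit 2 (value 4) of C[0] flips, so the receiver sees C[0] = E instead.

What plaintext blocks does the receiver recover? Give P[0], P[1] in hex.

CFB decryption: P_i = C_i ⊕ E(K, C_{i−1}), with C_{−1} = IV.
Only C[0] changed, to E. In CFB, a change in C_i flips the same bit in P_i and garbles P_{i+1}. Decrypting the received ciphertext:
P[0]: E(K, A) = 9; E ⊕ 9 = 7.
P[1]: E(K, E) = D; E ⊕ D = 3.
Blocks that differ from the original plaintext: P[0], P[1].

P[0] = 7, P[1] = 3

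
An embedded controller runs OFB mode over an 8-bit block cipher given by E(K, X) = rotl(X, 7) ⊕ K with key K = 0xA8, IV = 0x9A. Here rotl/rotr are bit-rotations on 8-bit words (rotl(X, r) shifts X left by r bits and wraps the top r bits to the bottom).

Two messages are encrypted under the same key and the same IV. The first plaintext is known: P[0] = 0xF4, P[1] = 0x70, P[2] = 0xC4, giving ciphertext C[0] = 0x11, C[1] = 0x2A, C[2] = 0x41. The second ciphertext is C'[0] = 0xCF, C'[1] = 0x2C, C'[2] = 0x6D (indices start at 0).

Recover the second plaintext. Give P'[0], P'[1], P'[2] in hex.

In OFB with a reused IV, both messages share the same keystream S_i, so C_i ⊕ C'_i = P_i ⊕ P'_i and thus P'_i = P_i ⊕ C_i ⊕ C'_i.
P'[0]: 0xF4 ⊕ 0x11 ⊕ 0xCF = 0x2A.
P'[1]: 0x70 ⊕ 0x2A ⊕ 0x2C = 0x76.
P'[2]: 0xC4 ⊕ 0x41 ⊕ 0x6D = 0xE8.

P'[0] = 0x2A, P'[1] = 0x76, P'[2] = 0xE8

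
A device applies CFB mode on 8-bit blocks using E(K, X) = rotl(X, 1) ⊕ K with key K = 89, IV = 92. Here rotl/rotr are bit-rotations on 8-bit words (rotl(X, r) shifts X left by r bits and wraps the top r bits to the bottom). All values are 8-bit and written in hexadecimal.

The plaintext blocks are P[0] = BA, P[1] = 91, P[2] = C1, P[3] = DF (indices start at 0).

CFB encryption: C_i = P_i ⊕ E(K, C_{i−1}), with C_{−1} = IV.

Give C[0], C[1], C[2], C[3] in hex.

C[0]: E(K, 92) = AC; BA ⊕ AC = 16.
C[1]: E(K, 16) = A5; 91 ⊕ A5 = 34.
C[2]: E(K, 34) = E1; C1 ⊕ E1 = 20.
C[3]: E(K, 20) = C9; DF ⊕ C9 = 16.

C[0] = 16, C[1] = 34, C[2] = 20, C[3] = 16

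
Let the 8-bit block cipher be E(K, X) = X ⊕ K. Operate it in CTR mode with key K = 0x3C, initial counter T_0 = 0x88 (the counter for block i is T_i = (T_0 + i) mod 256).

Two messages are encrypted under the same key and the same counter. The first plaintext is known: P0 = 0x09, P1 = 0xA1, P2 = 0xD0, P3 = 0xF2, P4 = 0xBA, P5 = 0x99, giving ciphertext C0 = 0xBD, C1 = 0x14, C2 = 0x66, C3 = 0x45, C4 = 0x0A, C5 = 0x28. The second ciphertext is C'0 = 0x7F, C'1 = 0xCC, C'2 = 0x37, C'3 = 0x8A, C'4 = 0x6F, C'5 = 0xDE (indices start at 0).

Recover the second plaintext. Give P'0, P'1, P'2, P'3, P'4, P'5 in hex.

In CTR with a reused counter, both messages share the same keystream S_i, so C_i ⊕ C'_i = P_i ⊕ P'_i and thus P'_i = P_i ⊕ C_i ⊕ C'_i.
P'0: 0x09 ⊕ 0xBD ⊕ 0x7F = 0xCB.
P'1: 0xA1 ⊕ 0x14 ⊕ 0xCC = 0x79.
P'2: 0xD0 ⊕ 0x66 ⊕ 0x37 = 0x81.
P'3: 0xF2 ⊕ 0x45 ⊕ 0x8A = 0x3D.
P'4: 0xBA ⊕ 0x0A ⊕ 0x6F = 0xDF.
P'5: 0x99 ⊕ 0x28 ⊕ 0xDE = 0x6F.

P'0 = 0xCB, P'1 = 0x79, P'2 = 0x81, P'3 = 0x3D, P'4 = 0xDF, P'5 = 0x6F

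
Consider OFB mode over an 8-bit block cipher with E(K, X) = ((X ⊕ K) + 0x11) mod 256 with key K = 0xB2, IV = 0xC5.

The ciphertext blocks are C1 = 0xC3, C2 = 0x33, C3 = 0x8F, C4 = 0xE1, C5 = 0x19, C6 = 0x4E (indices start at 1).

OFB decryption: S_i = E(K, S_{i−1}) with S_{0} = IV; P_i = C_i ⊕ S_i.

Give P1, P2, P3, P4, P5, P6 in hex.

P1: S = E(K, 0xC5) = 0x88; 0xC3 ⊕ 0x88 = 0x4B.
P2: S = E(K, 0x88) = 0x4B; 0x33 ⊕ 0x4B = 0x78.
P3: S = E(K, 0x4B) = 0x0A; 0x8F ⊕ 0x0A = 0x85.
P4: S = E(K, 0x0A) = 0xC9; 0xE1 ⊕ 0xC9 = 0x28.
P5: S = E(K, 0xC9) = 0x8C; 0x19 ⊕ 0x8C = 0x95.
P6: S = E(K, 0x8C) = 0x4F; 0x4E ⊕ 0x4F = 0x01.

P1 = 0x4B, P2 = 0x78, P3 = 0x85, P4 = 0x28, P5 = 0x95, P6 = 0x01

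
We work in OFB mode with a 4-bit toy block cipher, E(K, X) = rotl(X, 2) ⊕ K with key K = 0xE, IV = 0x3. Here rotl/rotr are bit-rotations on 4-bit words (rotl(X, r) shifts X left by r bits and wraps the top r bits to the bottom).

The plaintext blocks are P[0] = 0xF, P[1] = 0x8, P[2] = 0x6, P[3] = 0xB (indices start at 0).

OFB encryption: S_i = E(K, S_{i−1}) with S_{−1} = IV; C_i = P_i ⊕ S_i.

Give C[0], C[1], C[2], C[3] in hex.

C[0]: S = E(K, 0x3) = 0x2; 0xF ⊕ 0x2 = 0xD.
C[1]: S = E(K, 0x2) = 0x6; 0x8 ⊕ 0x6 = 0xE.
C[2]: S = E(K, 0x6) = 0x7; 0x6 ⊕ 0x7 = 0x1.
C[3]: S = E(K, 0x7) = 0x3; 0xB ⊕ 0x3 = 0x8.

C[0] = 0xD, C[1] = 0xE, C[2] = 0x1, C[3] = 0x8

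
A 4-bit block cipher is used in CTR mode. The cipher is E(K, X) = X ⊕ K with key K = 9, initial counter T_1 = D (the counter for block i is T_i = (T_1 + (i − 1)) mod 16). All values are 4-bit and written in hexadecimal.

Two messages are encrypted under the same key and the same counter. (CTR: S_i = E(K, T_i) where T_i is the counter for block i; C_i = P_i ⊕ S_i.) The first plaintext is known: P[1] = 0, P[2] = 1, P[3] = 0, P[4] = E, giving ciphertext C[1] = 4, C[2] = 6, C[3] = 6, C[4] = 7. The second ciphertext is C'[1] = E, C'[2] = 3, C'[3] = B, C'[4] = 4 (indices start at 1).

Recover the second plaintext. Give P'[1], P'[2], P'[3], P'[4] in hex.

P'[1] = A, P'[2] = 4, P'[3] = D, P'[4] = D

In CTR with a reused counter, both messages share the same keystream S_i, so C_i ⊕ C'_i = P_i ⊕ P'_i and thus P'_i = P_i ⊕ C_i ⊕ C'_i.
P'[1]: 0 ⊕ 4 ⊕ E = A.
P'[2]: 1 ⊕ 6 ⊕ 3 = 4.
P'[3]: 0 ⊕ 6 ⊕ B = D.
P'[4]: E ⊕ 7 ⊕ 4 = D.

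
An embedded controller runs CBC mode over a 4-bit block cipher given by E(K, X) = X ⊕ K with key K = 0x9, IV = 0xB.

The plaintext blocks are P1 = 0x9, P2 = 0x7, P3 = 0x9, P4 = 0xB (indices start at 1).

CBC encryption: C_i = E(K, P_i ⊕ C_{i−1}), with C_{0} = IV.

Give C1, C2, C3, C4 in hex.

C1: P1 ⊕ 0xB = 0x2; E(K, 0x2) = 0xB.
C2: P2 ⊕ 0xB = 0xC; E(K, 0xC) = 0x5.
C3: P3 ⊕ 0x5 = 0xC; E(K, 0xC) = 0x5.
C4: P4 ⊕ 0x5 = 0xE; E(K, 0xE) = 0x7.

C1 = 0xB, C2 = 0x5, C3 = 0x5, C4 = 0x7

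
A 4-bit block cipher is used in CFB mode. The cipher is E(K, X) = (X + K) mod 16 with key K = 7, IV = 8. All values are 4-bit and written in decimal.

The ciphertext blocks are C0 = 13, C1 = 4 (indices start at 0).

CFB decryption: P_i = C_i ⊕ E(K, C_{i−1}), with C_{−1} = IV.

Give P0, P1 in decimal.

P0 = 2, P1 = 0

P0: E(K, 8) = 15; 13 ⊕ 15 = 2.
P1: E(K, 13) = 4; 4 ⊕ 4 = 0.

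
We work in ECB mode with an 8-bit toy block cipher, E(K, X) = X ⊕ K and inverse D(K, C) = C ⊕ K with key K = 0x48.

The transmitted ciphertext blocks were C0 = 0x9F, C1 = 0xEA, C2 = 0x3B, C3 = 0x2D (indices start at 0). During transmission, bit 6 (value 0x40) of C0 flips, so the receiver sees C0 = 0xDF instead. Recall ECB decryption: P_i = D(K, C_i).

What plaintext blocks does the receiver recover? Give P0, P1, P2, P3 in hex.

P0 = 0x97, P1 = 0xA2, P2 = 0x73, P3 = 0x65

Only C0 changed, to 0xDF. In ECB, a change in C_i affects only P_i. Decrypting the received ciphertext:
P0: D(K, 0xDF) = 0x97.
P1: D(K, 0xEA) = 0xA2.
P2: D(K, 0x3B) = 0x73.
P3: D(K, 0x2D) = 0x65.
Blocks that differ from the original plaintext: P0.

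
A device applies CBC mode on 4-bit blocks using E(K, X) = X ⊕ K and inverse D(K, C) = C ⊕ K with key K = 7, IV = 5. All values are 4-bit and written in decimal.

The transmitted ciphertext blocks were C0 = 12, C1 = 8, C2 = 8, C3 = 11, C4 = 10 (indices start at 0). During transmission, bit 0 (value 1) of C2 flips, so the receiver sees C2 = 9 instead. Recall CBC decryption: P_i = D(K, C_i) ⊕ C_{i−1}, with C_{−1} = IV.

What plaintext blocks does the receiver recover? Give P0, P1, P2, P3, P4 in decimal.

Only C2 changed, to 9. In CBC, a change in C_i garbles P_i and flips the same bit in P_{i+1}. Decrypting the received ciphertext:
P0: D(K, 12) = 11; 11 ⊕ 5 = 14.
P1: D(K, 8) = 15; 15 ⊕ 12 = 3.
P2: D(K, 9) = 14; 14 ⊕ 8 = 6.
P3: D(K, 11) = 12; 12 ⊕ 9 = 5.
P4: D(K, 10) = 13; 13 ⊕ 11 = 6.
Blocks that differ from the original plaintext: P2, P3.

P0 = 14, P1 = 3, P2 = 6, P3 = 5, P4 = 6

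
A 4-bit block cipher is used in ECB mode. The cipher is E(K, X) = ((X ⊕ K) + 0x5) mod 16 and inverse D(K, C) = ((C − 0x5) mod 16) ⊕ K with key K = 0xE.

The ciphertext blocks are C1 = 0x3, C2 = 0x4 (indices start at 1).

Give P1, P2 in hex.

P1 = 0x0, P2 = 0x1

ECB decryption: P_i = D(K, C_i).
P1: D(K, 0x3) = 0x0.
P2: D(K, 0x4) = 0x1.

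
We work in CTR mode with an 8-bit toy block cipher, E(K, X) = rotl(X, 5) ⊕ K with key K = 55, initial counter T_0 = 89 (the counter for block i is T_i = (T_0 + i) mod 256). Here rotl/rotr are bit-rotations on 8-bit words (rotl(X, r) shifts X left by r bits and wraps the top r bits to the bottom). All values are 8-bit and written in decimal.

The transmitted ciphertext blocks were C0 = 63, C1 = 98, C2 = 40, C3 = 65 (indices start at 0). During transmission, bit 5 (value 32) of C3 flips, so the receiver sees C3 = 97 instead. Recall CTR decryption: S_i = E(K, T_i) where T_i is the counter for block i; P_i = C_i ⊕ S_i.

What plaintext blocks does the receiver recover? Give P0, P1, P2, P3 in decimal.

Only C3 changed, to 97. In CTR, a change in C_i flips the same bit in P_i only; the keystream is unaffected. Decrypting the received ciphertext:
P0: T = 89, S = E(K, T) = 28; 63 ⊕ 28 = 35.
P1: T = 90, S = E(K, T) = 124; 98 ⊕ 124 = 30.
P2: T = 91, S = E(K, T) = 92; 40 ⊕ 92 = 116.
P3: T = 92, S = E(K, T) = 188; 97 ⊕ 188 = 221.
Blocks that differ from the original plaintext: P3.

P0 = 35, P1 = 30, P2 = 116, P3 = 221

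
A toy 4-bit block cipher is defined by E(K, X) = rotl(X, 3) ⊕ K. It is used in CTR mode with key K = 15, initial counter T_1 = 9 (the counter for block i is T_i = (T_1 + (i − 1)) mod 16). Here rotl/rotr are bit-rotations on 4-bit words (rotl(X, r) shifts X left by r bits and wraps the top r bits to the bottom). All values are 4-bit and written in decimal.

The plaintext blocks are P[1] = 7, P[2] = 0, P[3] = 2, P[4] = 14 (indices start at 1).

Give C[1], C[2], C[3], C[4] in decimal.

C[1] = 4, C[2] = 10, C[3] = 0, C[4] = 7

CTR encryption: S_i = E(K, T_i) where T_i is the counter for block i; C_i = P_i ⊕ S_i.
C[1]: T = 9, S = E(K, T) = 3; 7 ⊕ 3 = 4.
C[2]: T = 10, S = E(K, T) = 10; 0 ⊕ 10 = 10.
C[3]: T = 11, S = E(K, T) = 2; 2 ⊕ 2 = 0.
C[4]: T = 12, S = E(K, T) = 9; 14 ⊕ 9 = 7.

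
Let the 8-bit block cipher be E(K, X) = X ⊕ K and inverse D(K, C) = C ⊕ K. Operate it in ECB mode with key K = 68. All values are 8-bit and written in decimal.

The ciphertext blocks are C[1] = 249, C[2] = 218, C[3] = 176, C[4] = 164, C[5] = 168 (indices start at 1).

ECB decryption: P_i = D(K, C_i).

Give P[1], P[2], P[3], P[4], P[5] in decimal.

P[1] = 189, P[2] = 158, P[3] = 244, P[4] = 224, P[5] = 236

P[1]: D(K, 249) = 189.
P[2]: D(K, 218) = 158.
P[3]: D(K, 176) = 244.
P[4]: D(K, 164) = 224.
P[5]: D(K, 168) = 236.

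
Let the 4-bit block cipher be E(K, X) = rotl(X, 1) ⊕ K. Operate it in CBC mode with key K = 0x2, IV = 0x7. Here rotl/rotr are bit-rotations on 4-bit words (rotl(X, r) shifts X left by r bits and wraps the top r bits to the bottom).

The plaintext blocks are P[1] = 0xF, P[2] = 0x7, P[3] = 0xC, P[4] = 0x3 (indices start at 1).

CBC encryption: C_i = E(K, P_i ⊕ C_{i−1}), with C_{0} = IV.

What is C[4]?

C[1]: P[1] ⊕ 0x7 = 0x8; E(K, 0x8) = 0x3.
C[2]: P[2] ⊕ 0x3 = 0x4; E(K, 0x4) = 0xA.
C[3]: P[3] ⊕ 0xA = 0x6; E(K, 0x6) = 0xE.
C[4]: P[4] ⊕ 0xE = 0xD; E(K, 0xD) = 0x9.

C[4] = 0x9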